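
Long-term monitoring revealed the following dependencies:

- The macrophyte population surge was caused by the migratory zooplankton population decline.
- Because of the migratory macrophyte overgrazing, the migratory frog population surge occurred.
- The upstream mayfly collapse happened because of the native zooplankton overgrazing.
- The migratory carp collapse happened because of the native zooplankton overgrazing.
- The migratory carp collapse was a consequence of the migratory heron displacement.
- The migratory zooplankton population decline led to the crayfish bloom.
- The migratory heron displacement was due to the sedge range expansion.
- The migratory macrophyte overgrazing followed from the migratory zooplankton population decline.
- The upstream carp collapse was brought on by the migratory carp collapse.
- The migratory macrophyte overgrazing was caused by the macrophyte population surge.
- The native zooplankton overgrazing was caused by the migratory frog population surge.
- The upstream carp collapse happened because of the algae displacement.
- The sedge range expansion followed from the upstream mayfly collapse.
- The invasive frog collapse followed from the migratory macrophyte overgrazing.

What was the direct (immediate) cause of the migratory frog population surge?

the migratory macrophyte overgrazing

Upstream contributors include the migratory zooplankton population decline, the macrophyte population surge, but only the migratory macrophyte overgrazing feeds directly into the migratory frog population surge.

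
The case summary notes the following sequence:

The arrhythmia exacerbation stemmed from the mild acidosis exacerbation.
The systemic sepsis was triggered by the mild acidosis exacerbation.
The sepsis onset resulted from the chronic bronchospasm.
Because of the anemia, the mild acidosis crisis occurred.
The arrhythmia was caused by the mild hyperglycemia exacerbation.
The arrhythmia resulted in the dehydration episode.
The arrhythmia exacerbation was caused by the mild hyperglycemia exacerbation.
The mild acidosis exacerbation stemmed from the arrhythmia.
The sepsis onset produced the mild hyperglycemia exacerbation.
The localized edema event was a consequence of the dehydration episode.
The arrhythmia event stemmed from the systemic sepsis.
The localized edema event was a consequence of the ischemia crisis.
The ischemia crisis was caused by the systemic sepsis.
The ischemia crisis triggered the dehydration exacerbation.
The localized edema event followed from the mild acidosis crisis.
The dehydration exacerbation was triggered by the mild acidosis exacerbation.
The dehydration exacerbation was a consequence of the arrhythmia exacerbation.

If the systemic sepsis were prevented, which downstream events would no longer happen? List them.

Downstream of the systemic sepsis: the ischemia crisis, the localized edema event, the dehydration exacerbation, the arrhythmia event.
Of those, still caused via another path: the localized edema event, the dehydration exacerbation.
The remainder have no surviving cause.

the arrhythmia event, the ischemia crisis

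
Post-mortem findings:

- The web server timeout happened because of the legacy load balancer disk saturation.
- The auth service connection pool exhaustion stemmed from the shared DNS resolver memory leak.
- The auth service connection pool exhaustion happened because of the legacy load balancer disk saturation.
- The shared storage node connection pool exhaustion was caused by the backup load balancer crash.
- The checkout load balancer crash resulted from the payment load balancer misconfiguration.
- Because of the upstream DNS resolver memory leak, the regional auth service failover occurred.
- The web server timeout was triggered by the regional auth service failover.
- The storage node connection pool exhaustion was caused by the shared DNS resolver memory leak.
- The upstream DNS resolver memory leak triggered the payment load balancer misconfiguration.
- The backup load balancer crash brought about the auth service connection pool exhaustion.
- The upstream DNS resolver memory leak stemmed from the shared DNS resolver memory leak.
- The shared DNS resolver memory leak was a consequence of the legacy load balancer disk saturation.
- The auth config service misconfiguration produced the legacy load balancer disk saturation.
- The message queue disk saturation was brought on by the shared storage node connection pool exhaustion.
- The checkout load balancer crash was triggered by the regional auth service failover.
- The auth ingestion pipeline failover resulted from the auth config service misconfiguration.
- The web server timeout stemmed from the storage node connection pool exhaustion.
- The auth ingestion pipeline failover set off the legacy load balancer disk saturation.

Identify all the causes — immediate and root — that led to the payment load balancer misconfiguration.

Immediate cause of the payment load balancer misconfiguration: the upstream DNS resolver memory leak.
Further upstream: the auth config service misconfiguration, the auth ingestion pipeline failover, the legacy load balancer disk saturation, the shared DNS resolver memory leak.

the auth config service misconfiguration, the auth ingestion pipeline failover, the legacy load balancer disk saturation, the shared DNS resolver memory leak, the upstream DNS resolver memory leak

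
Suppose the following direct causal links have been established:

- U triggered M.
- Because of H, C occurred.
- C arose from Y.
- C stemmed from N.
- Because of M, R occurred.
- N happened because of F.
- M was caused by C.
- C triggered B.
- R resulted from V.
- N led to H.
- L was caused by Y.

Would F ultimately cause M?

There is a causal chain: F → N → C → M.

Yes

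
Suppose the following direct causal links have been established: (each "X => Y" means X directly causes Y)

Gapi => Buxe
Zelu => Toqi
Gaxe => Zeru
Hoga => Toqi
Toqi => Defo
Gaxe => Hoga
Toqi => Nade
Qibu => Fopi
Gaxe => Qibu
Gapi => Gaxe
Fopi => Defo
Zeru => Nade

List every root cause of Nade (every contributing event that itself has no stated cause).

Tracing upstream from Nade: Nade ← Zeru ← Gaxe ← Gapi.
A separate upstream branch: Nade ← Toqi ← Zelu.
Each of those chain origins has no stated cause.

Gapi, Zelu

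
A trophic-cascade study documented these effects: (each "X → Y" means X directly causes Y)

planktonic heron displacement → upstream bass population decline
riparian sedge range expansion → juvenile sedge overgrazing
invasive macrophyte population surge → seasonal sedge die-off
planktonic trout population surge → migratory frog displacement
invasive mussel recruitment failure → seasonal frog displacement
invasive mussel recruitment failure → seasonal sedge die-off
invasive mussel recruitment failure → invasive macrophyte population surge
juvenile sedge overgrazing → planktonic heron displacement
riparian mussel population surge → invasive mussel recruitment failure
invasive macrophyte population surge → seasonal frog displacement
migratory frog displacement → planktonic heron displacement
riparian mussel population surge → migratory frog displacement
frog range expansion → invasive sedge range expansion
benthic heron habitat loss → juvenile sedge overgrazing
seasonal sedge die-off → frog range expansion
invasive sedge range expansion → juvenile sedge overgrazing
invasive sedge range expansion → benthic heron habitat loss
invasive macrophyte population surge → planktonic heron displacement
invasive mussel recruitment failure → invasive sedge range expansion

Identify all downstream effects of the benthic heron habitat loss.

Direct effects: the juvenile sedge overgrazing.
2 steps out: the planktonic heron displacement.
3 steps out: the upstream bass population decline.
Not reachable from it: the riparian sedge range expansion, the planktonic trout population surge, the riparian mussel population surge, the invasive mussel recruitment failure, the invasive macrophyte population surge, the migratory frog displacement, the seasonal sedge die-off, the frog range expansion, the invasive sedge range expansion, the seasonal frog displacement.

the juvenile sedge overgrazing, the planktonic heron displacement, the upstream bass population decline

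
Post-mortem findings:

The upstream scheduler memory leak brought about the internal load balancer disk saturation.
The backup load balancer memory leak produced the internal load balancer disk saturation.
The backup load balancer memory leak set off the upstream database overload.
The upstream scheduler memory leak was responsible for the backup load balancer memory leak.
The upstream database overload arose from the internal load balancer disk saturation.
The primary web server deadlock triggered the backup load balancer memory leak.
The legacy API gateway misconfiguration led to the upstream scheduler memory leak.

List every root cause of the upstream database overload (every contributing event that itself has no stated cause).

Tracing upstream from the upstream database overload: the upstream database overload ← the backup load balancer memory leak ← the upstream scheduler memory leak ← the legacy API gateway misconfiguration.
A separate upstream branch: the upstream database overload ← the backup load balancer memory leak ← the primary web server deadlock.
Each of those chain origins has no stated cause.

the legacy API gateway misconfiguration, the primary web server deadlock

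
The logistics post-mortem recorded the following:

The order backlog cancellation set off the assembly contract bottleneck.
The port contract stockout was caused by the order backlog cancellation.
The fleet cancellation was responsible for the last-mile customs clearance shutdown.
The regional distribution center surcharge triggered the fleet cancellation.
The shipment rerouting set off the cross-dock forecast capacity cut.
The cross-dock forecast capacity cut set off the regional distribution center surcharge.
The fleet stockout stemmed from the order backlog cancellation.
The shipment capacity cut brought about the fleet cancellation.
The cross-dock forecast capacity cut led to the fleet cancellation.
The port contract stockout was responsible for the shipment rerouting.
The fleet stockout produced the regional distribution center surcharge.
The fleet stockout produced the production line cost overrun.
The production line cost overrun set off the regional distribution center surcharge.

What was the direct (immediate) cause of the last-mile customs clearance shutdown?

Upstream contributors include the order backlog cancellation, the fleet stockout, the port contract stockout, the shipment rerouting, the production line cost overrun, the cross-dock forecast capacity cut, the regional distribution center surcharge, the shipment capacity cut, but only the fleet cancellation feeds directly into the last-mile customs clearance shutdown.

the fleet cancellation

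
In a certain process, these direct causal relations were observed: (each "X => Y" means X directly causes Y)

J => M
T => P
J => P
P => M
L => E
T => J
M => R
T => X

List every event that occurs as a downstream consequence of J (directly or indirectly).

M, P, R

Direct effects: P, M.
2 steps out: R.
Not reachable from it: L, T, E, X.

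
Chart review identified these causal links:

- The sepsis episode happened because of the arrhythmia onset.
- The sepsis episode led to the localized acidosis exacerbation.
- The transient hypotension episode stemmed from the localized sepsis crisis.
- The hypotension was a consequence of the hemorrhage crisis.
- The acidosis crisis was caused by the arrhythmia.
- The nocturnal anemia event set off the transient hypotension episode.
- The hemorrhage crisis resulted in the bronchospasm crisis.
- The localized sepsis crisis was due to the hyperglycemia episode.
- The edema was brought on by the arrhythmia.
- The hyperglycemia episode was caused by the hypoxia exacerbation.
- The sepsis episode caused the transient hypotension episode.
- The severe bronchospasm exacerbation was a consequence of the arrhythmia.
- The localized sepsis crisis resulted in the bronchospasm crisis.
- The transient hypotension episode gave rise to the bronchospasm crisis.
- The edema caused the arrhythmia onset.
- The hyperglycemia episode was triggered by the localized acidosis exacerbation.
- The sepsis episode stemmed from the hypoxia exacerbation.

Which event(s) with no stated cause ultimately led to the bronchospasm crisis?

Tracing upstream from the bronchospasm crisis: the bronchospasm crisis ← the transient hypotension episode ← the nocturnal anemia event.
A separate upstream branch: the bronchospasm crisis ← the transient hypotension episode ← the sepsis episode ← the arrhythmia onset ← the edema ← the arrhythmia.
A separate upstream branch: the bronchospasm crisis ← the hemorrhage crisis.
A separate upstream branch: the bronchospasm crisis ← the localized sepsis crisis ← the hyperglycemia episode ← the hypoxia exacerbation.
Each of those chain origins has no stated cause.

the arrhythmia, the hemorrhage crisis, the hypoxia exacerbation, the nocturnal anemia event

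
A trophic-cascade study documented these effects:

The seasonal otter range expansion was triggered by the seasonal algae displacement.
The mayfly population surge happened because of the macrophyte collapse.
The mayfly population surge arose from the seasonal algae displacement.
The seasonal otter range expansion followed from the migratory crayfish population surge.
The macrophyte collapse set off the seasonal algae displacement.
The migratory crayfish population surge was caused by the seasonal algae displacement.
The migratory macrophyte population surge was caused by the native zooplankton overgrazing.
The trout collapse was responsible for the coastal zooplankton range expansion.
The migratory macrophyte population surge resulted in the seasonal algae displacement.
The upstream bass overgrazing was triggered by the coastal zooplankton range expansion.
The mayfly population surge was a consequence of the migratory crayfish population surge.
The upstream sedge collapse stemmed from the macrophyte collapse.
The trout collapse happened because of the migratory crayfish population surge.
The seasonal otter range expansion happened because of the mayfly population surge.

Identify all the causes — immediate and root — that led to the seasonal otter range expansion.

Immediate causes of the seasonal otter range expansion: the seasonal algae displacement, the migratory crayfish population surge, the mayfly population surge.
Further upstream: the native zooplankton overgrazing, the migratory macrophyte population surge, the macrophyte collapse.

the macrophyte collapse, the mayfly population surge, the migratory crayfish population surge, the migratory macrophyte population surge, the native zooplankton overgrazing, the seasonal algae displacement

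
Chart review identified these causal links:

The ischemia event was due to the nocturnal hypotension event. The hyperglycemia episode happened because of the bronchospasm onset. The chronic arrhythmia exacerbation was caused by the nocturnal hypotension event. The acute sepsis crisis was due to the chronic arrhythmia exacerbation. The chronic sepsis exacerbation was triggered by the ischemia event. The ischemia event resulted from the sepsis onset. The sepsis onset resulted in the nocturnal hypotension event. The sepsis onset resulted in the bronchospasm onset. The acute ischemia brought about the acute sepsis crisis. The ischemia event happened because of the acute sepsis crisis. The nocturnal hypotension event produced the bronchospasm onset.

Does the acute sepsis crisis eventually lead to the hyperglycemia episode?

The acute sepsis crisis leads to the ischemia event, the chronic sepsis exacerbation; the hyperglycemia episode is not among them.

No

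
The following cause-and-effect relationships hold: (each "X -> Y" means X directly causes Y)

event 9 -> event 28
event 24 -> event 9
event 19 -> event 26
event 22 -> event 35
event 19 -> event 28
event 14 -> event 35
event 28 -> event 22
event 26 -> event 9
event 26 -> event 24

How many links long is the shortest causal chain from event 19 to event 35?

3

Shortest chain: event 19 → event 28 → event 22 → event 35.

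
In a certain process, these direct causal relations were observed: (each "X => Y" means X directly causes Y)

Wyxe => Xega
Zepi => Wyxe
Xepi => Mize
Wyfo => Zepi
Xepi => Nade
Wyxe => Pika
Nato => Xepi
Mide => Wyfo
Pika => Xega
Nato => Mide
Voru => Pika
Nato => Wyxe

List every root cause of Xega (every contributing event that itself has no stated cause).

Tracing upstream from Xega: Xega ← Wyxe ← Nato.
A separate upstream branch: Xega ← Pika ← Voru.
Each of those chain origins has no stated cause.

Nato, Voru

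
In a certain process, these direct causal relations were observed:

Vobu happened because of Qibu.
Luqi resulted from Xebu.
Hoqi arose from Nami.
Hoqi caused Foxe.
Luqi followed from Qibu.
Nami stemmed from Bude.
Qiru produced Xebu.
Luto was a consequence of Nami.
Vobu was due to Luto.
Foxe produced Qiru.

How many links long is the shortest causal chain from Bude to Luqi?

6

Shortest chain: Bude → Nami → Hoqi → Foxe → Qiru → Xebu → Luqi.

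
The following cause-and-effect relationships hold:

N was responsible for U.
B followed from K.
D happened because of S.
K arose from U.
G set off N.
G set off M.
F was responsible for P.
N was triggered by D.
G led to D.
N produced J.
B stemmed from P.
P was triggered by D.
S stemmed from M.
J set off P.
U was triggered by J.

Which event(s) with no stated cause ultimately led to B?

F, G

Tracing upstream from B: B ← P ← D ← G.
A separate upstream branch: B ← P ← F.
Each of those chain origins has no stated cause.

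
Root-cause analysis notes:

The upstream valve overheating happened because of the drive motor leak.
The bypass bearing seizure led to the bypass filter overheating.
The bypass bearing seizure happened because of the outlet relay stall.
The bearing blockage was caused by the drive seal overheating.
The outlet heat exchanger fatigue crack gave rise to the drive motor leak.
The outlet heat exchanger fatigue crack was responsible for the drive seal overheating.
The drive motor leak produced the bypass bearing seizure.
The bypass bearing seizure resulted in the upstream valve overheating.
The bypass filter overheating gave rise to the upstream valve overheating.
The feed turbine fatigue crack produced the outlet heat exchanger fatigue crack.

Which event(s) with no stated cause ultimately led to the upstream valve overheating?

Tracing upstream from the upstream valve overheating: the upstream valve overheating ← the drive motor leak ← the outlet heat exchanger fatigue crack ← the feed turbine fatigue crack.
A separate upstream branch: the upstream valve overheating ← the bypass bearing seizure ← the outlet relay stall.
Each of those chain origins has no stated cause.

the feed turbine fatigue crack, the outlet relay stall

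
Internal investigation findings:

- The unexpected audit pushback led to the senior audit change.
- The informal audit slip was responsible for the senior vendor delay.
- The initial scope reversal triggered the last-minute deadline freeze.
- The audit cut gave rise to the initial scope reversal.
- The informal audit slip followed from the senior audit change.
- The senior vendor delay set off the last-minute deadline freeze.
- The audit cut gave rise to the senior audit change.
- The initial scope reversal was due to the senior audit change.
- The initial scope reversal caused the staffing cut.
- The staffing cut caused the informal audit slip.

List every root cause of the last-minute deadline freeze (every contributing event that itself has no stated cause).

Tracing upstream from the last-minute deadline freeze: the last-minute deadline freeze ← the initial scope reversal ← the audit cut.
A separate upstream branch: the last-minute deadline freeze ← the initial scope reversal ← the senior audit change ← the unexpected audit pushback.
Each of those chain origins has no stated cause.

the audit cut, the unexpected audit pushback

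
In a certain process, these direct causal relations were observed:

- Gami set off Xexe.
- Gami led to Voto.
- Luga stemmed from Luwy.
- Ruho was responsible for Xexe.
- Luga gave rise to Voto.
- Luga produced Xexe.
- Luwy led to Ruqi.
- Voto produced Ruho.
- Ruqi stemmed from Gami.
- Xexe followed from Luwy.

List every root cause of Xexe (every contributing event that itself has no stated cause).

Gami, Luwy

Tracing upstream from Xexe: Xexe ← Luwy.
A separate upstream branch: Xexe ← Gami.
Each of those chain origins has no stated cause.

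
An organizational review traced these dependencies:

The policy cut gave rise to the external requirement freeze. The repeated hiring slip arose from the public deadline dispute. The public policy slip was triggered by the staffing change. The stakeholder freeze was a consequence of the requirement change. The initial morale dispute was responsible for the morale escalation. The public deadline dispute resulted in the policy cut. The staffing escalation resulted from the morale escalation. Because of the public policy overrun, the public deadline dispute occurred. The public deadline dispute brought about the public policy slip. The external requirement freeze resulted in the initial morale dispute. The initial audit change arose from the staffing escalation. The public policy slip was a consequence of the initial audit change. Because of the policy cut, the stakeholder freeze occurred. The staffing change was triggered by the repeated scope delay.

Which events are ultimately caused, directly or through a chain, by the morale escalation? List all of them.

the initial audit change, the public policy slip, the staffing escalation

Direct effects: the staffing escalation.
2 steps out: the initial audit change.
3 steps out: the public policy slip.
Not reachable from it: the public policy overrun, the requirement change, the public deadline dispute, the repeated hiring slip, the policy cut, the stakeholder freeze, the repeated scope delay, the external requirement freeze, the initial morale dispute, the staffing change.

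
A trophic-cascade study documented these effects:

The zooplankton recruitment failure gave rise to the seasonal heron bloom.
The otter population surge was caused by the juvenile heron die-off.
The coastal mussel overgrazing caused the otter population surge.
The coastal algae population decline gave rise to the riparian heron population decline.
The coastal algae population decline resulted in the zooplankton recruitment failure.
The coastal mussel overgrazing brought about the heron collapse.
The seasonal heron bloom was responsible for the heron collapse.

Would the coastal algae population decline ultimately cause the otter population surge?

No

The coastal algae population decline leads to the zooplankton recruitment failure, the seasonal heron bloom, the riparian heron population decline, the heron collapse; the otter population surge is not among them.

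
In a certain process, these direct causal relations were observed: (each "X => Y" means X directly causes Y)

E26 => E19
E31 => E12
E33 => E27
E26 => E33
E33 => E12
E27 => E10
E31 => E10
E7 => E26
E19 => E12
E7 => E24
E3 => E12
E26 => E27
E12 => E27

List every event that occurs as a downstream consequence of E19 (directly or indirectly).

E10, E12, E27

Direct effects: E12.
2 steps out: E27.
3 steps out: E10.
Not reachable from it: E7, E24, E26, E31, E33, E3.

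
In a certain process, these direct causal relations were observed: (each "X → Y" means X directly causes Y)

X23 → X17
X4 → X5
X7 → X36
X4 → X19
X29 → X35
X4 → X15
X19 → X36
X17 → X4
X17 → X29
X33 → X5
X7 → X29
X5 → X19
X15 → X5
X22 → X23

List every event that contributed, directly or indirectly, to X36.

X15, X17, X19, X22, X23, X33, X4, X5, X7

Immediate causes of X36: X7, X19.
Further upstream: X22, X23, X17, X4, X33, X15, X5.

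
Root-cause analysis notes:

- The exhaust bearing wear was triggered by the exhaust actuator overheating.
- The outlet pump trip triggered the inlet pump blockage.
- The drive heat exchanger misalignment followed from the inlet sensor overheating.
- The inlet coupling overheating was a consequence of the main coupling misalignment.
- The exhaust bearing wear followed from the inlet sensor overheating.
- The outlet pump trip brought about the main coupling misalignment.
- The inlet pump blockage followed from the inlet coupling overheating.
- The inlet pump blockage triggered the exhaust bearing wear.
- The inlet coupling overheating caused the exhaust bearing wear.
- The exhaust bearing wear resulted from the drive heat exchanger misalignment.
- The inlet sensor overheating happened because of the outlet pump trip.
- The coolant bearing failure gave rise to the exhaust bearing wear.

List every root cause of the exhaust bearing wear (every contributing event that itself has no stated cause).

Tracing upstream from the exhaust bearing wear: the exhaust bearing wear ← the coolant bearing failure.
A separate upstream branch: the exhaust bearing wear ← the inlet sensor overheating ← the outlet pump trip.
A separate upstream branch: the exhaust bearing wear ← the exhaust actuator overheating.
Each of those chain origins has no stated cause.

the coolant bearing failure, the exhaust actuator overheating, the outlet pump trip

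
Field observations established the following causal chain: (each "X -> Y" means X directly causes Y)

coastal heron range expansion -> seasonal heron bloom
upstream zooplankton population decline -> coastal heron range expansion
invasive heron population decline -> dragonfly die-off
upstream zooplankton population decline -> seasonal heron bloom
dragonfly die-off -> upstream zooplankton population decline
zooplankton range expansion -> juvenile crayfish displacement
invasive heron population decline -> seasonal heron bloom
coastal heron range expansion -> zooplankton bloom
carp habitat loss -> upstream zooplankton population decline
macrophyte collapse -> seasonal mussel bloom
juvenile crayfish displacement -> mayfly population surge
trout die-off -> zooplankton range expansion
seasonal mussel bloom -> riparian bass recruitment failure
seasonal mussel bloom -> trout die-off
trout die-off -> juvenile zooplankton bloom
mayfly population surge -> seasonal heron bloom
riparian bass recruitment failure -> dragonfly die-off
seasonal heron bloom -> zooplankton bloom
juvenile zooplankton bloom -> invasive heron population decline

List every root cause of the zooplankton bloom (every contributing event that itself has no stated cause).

the carp habitat loss, the macrophyte collapse

Tracing upstream from the zooplankton bloom: the zooplankton bloom ← the coastal heron range expansion ← the upstream zooplankton population decline ← the dragonfly die-off ← the riparian bass recruitment failure ← the seasonal mussel bloom ← the macrophyte collapse.
A separate upstream branch: the zooplankton bloom ← the coastal heron range expansion ← the upstream zooplankton population decline ← the carp habitat loss.
Each of those chain origins has no stated cause.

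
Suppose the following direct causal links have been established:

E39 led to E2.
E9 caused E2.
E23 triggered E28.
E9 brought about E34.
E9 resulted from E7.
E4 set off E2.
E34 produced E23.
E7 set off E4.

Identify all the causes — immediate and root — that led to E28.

Immediate cause of E28: E23.
Further upstream: E7, E9, E34.

E23, E34, E7, E9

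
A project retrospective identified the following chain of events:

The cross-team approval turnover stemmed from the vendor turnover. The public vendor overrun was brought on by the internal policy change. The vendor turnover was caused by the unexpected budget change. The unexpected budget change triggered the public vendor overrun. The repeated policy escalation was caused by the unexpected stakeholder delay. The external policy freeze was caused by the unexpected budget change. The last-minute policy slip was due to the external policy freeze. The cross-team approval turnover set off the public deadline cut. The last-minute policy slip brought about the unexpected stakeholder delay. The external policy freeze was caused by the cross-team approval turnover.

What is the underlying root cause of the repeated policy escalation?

Tracing upstream from the repeated policy escalation: the repeated policy escalation ← the unexpected stakeholder delay ← the last-minute policy slip ← the external policy freeze ← the unexpected budget change.
The unexpected budget change has no stated cause, so it is the root.

the unexpected budget change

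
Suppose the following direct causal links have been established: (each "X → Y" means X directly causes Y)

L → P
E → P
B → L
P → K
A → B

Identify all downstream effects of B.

K, L, P

Direct effects: L.
2 steps out: P.
3 steps out: K.
Not reachable from it: A, E.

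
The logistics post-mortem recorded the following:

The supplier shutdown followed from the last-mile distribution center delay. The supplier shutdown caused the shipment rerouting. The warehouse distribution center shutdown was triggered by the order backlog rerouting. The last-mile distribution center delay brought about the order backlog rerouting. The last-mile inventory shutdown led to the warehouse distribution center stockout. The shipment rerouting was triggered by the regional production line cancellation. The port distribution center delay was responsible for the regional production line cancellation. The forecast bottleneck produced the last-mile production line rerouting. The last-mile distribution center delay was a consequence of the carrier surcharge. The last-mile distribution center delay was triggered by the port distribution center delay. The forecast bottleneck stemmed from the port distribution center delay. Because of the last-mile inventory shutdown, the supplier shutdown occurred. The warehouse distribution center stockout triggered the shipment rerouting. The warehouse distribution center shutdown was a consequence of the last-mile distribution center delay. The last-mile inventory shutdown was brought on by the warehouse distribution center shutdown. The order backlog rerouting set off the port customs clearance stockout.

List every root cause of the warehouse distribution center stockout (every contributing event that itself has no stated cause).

Tracing upstream from the warehouse distribution center stockout: the warehouse distribution center stockout ← the last-mile inventory shutdown ← the warehouse distribution center shutdown ← the last-mile distribution center delay ← the port distribution center delay.
A separate upstream branch: the warehouse distribution center stockout ← the last-mile inventory shutdown ← the warehouse distribution center shutdown ← the last-mile distribution center delay ← the carrier surcharge.
Each of those chain origins has no stated cause.

the carrier surcharge, the port distribution center delay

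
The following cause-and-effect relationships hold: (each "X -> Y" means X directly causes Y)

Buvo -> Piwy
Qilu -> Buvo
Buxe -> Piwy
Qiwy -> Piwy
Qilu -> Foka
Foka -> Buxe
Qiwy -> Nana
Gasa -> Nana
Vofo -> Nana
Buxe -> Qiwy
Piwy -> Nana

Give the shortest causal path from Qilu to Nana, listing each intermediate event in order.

Qilu → Buvo
Buvo → Piwy
Piwy → Nana
Length: 3 steps.

Qilu → Buvo → Piwy → Nana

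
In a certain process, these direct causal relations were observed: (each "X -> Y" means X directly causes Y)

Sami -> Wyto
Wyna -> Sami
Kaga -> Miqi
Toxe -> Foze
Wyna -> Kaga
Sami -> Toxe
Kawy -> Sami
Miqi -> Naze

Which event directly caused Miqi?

Upstream contributors include Wyna, but only Kaga feeds directly into Miqi.

Kaga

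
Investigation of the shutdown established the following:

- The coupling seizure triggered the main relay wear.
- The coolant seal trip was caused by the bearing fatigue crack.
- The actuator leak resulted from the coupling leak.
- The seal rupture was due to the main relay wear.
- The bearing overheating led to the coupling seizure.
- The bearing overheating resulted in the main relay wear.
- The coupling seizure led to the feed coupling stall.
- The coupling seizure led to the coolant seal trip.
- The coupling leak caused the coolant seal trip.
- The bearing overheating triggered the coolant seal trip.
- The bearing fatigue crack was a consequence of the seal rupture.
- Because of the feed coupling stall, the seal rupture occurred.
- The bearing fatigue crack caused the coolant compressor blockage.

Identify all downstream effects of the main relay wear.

Direct effects: the seal rupture.
2 steps out: the bearing fatigue crack.
3 steps out: the coolant compressor blockage, the coolant seal trip.
Not reachable from it: the bearing overheating, the coupling seizure, the coupling leak, the feed coupling stall, the actuator leak.

the bearing fatigue crack, the coolant compressor blockage, the coolant seal trip, the seal rupture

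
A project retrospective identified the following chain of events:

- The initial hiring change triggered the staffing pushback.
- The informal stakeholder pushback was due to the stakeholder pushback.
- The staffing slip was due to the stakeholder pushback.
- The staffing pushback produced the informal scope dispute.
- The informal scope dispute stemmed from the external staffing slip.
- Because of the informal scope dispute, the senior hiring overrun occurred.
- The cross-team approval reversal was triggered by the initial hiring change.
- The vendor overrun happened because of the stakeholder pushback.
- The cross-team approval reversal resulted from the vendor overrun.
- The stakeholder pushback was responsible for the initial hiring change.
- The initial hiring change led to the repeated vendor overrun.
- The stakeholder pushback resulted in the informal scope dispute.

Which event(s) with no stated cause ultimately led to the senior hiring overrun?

the external staffing slip, the stakeholder pushback

Tracing upstream from the senior hiring overrun: the senior hiring overrun ← the informal scope dispute ← the stakeholder pushback.
A separate upstream branch: the senior hiring overrun ← the informal scope dispute ← the external staffing slip.
Each of those chain origins has no stated cause.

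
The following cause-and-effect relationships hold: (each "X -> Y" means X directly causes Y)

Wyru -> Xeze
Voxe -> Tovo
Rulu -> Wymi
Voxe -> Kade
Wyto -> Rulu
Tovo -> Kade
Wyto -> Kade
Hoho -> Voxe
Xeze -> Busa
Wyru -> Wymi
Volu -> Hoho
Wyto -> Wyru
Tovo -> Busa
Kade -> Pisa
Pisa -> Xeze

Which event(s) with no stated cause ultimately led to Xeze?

Tracing upstream from Xeze: Xeze ← Wyru ← Wyto.
A separate upstream branch: Xeze ← Pisa ← Kade ← Voxe ← Hoho ← Volu.
Each of those chain origins has no stated cause.

Volu, Wyto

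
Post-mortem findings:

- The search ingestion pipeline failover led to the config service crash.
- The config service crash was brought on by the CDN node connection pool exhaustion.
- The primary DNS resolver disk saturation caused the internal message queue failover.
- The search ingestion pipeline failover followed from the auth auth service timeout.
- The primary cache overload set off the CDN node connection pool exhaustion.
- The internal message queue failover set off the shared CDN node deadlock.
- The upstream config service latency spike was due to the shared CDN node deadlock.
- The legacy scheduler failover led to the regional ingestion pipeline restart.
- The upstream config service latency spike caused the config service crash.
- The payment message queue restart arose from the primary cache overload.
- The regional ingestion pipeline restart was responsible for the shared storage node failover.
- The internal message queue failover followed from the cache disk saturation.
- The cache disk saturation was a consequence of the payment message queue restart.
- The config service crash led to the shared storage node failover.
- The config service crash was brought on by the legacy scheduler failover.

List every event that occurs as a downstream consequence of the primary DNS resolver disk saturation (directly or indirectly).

the config service crash, the internal message queue failover, the shared CDN node deadlock, the shared storage node failover, the upstream config service latency spike

Direct effects: the internal message queue failover.
2 steps out: the shared CDN node deadlock.
3 steps out: the upstream config service latency spike.
4 steps out: the config service crash.
5 steps out: the shared storage node failover.
Not reachable from it: the primary cache overload, the CDN node connection pool exhaustion, the legacy scheduler failover, the auth auth service timeout, the payment message queue restart, the cache disk saturation, the search ingestion pipeline failover, the regional ingestion pipeline restart.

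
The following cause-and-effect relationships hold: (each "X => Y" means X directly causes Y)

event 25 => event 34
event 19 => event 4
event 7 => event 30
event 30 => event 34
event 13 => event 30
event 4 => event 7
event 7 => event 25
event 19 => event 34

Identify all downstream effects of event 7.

event 25, event 30, event 34

Direct effects: event 30, event 25.
2 steps out: event 34.
Not reachable from it: event 19, event 4, event 13.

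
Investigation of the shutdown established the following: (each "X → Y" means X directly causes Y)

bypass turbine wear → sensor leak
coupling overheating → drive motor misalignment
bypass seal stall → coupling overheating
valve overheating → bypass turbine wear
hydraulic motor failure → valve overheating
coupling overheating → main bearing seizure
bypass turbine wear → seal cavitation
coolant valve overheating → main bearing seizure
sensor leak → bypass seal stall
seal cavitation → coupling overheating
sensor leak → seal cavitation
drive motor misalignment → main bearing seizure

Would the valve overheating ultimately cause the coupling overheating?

There is a causal chain: the valve overheating → the bypass turbine wear → the seal cavitation → the coupling overheating.

Yes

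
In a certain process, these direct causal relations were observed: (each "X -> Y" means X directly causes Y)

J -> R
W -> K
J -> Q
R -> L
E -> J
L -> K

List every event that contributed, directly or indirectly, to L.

E, J, R

Immediate cause of L: R.
Further upstream: E, J.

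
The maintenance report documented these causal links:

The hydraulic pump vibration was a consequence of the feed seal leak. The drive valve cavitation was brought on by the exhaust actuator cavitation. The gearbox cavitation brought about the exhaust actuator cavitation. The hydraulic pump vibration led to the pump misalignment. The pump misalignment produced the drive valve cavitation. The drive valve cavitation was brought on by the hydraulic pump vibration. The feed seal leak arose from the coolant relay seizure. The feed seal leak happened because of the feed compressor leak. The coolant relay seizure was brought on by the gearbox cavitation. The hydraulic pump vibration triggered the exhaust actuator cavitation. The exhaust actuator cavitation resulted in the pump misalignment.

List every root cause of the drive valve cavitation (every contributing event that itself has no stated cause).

the feed compressor leak, the gearbox cavitation

Tracing upstream from the drive valve cavitation: the drive valve cavitation ← the exhaust actuator cavitation ← the gearbox cavitation.
A separate upstream branch: the drive valve cavitation ← the hydraulic pump vibration ← the feed seal leak ← the feed compressor leak.
Each of those chain origins has no stated cause.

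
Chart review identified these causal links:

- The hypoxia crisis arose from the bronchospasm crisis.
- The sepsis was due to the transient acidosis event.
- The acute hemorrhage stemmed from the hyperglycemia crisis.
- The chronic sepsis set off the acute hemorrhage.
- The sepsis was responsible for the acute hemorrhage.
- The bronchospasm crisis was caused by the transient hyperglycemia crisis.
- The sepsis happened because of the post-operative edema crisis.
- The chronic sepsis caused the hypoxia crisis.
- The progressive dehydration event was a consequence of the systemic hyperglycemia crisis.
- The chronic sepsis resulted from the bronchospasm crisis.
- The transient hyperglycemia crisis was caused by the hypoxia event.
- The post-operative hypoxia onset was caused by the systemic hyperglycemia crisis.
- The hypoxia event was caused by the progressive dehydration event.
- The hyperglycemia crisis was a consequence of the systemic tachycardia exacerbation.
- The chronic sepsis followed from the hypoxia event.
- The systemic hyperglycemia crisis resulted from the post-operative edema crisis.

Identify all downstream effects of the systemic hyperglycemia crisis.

Direct effects: the post-operative hypoxia onset, the progressive dehydration event.
2 steps out: the hypoxia event.
3 steps out: the transient hyperglycemia crisis, the chronic sepsis.
4 steps out: the bronchospasm crisis, the hypoxia crisis, the acute hemorrhage.
Not reachable from it: the transient acidosis event, the post-operative edema crisis, the sepsis, the systemic tachycardia exacerbation, the hyperglycemia crisis.

the acute hemorrhage, the bronchospasm crisis, the chronic sepsis, the hypoxia crisis, the hypoxia event, the post-operative hypoxia onset, the progressive dehydration event, the transient hyperglycemia crisis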